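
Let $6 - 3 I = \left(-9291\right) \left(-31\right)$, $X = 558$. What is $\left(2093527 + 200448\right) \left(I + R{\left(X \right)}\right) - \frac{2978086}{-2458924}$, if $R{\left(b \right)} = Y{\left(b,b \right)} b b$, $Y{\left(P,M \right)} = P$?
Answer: $\frac{489740861632831524193}{1229462} \approx 3.9834 \cdot 10^{14}$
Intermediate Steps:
$I = -96005$ ($I = 2 - \frac{\left(-9291\right) \left(-31\right)}{3} = 2 - 96007 = -96005$)
$R{\left(b \right)} = b^{3}$ ($R{\left(b \right)} = b b b = b^{2} b = b^{3}$)
$\left(2093527 + 200448\right) \left(I + R{\left(X \right)}\right) - \frac{2978086}{-2458924} = \left(2093527 + 200448\right) \left(-96005 + 558^{3}\right) - \frac{2978086}{-2458924} = 2293975 \left(-96005 + 173741112\right) - - \frac{1489043}{1229462} = 2293975 \cdot 173645107 + \frac{1489043}{1229462} = 398337534330325 + \frac{1489043}{1229462} = \frac{489740861632831524193}{1229462}$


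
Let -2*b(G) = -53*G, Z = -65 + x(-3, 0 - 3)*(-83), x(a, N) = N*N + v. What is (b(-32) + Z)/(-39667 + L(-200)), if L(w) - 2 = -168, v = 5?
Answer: 2075/39833 ≈ 0.052092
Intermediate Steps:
x(a, N) = 5 + N² (x(a, N) = N*N + 5 = N² + 5 = 5 + N²)
L(w) = -166 (L(w) = 2 - 168 = -166)
Z = -1227 (Z = -65 + (5 + (0 - 3)²)*(-83) = -65 + (5 + (-3)²)*(-83) = -65 + (5 + 9)*(-83) = -65 + 14*(-83) = -65 - 1162 = -1227)
b(G) = 53*G/2 (b(G) = -(-53)*G/2 = 53*G/2)
(b(-32) + Z)/(-39667 + L(-200)) = ((53/2)*(-32) - 1227)/(-39667 - 166) = (-848 - 1227)/(-39833) = -2075*(-1/39833) = 2075/39833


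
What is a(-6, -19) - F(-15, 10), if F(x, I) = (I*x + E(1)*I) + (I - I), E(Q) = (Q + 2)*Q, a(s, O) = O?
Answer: 101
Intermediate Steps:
E(Q) = Q*(2 + Q) (E(Q) = (2 + Q)*Q = Q*(2 + Q))
F(x, I) = 3*I + I*x (F(x, I) = (I*x + (1*(2 + 1))*I) + (I - I) = (I*x + (1*3)*I) + 0 = (I*x + 3*I) + 0 = (3*I + I*x) + 0 = 3*I + I*x)
a(-6, -19) - F(-15, 10) = -19 - 10*(3 - 15) = -19 - 10*(-12) = -19 - 1*(-120) = -19 + 120 = 101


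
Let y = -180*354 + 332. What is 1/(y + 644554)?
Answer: 1/581166 ≈ 1.7207e-6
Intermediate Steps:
y = -63388 (y = -63720 + 332 = -63388)
1/(y + 644554) = 1/(-63388 + 644554) = 1/581166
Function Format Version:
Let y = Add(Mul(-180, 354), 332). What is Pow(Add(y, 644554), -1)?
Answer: Rational(1, 581166) ≈ 1.7207e-6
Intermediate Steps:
y = -63388 (y = Add(-63720, 332) = -63388)
Pow(Add(y, 644554), -1) = Pow(Add(-63388, 644554), -1) = Pow(581166, -1) = Rational(1, 581166)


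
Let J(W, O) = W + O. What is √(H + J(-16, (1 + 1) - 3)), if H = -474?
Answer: I*√491 ≈ 22.159*I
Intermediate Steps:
J(W, O) = O + W
√(H + J(-16, (1 + 1) - 3)) = √(-474 + (((1 + 1) - 3) - 16)) = √(-474 + ((2 - 3) - 16)) = √(-474 + (-1 - 16)) = √(-474 - 17) = √(-491) = I*√491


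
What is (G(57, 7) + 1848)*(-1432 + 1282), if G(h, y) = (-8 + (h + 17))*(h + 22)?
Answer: -1059300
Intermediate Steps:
G(h, y) = (9 + h)*(22 + h) (G(h, y) = (-8 + (17 + h))*(22 + h) = (9 + h)*(22 + h))
(G(57, 7) + 1848)*(-1432 + 1282) = ((198 + 57² + 31*57) + 1848)*(-1432 + 1282) = ((198 + 3249 + 1767) + 1848)*(-150) = (5214 + 1848)*(-150) = 7062*(-150) = -1059300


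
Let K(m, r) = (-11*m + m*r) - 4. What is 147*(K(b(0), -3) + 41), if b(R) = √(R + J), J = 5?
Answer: 5439 - 2058*√5 ≈ 837.17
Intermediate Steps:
b(R) = √(5 + R) (b(R) = √(R + 5) = √(5 + R))
K(m, r) = -4 - 11*m + m*r
147*(K(b(0), -3) + 41) = 147*((-4 - 11*√(5 + 0) + √(5 + 0)*(-3)) + 41) = 147*((-4 - 11*√5 + √5*(-3)) + 41) = 147*((-4 - 11*√5 - 3*√5) + 41) = 147*((-4 - 14*√5) + 41) = 147*(37 - 14*√5) = 5439 - 2058*√5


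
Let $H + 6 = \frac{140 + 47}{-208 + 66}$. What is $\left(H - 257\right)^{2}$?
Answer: $\frac{1408726089}{20164} \approx 69863.0$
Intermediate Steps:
$H = - \frac{1039}{142}$ ($H = -6 + \frac{140 + 47}{-208 + 66} = -6 + \frac{187}{-142} = -6 + 187 \left(- \frac{1}{142}\right) = -6 - \frac{187}{142} = - \frac{1039}{142} \approx -7.3169$)
$\left(H - 257\right)^{2} = \left(- \frac{1039}{142} - 257\right)^{2} = \left(- \frac{37533}{142}\right)^{2} = \frac{1408726089}{20164}$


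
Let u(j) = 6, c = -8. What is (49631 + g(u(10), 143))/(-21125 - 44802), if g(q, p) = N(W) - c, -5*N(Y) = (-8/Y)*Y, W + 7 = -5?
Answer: -248203/329635 ≈ -0.75296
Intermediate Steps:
W = -12 (W = -7 - 5 = -12)
N(Y) = 8/5 (N(Y) = -(-8/Y)*Y/5 = -1/5*(-8) = 8/5)
g(q, p) = 48/5 (g(q, p) = 8/5 - 1*(-8) = 8/5 + 8 = 48/5)
(49631 + g(u(10), 143))/(-21125 - 44802) = (49631 + 48/5)/(-21125 - 44802) = (248203/5)/(-65927) = (248203/5)*(-1/65927) = -248203/329635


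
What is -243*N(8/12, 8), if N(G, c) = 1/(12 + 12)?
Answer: -81/8 ≈ -10.125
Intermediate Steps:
N(G, c) = 1/24
-243*N(8/12, 8) = -243*1/24 = -81/8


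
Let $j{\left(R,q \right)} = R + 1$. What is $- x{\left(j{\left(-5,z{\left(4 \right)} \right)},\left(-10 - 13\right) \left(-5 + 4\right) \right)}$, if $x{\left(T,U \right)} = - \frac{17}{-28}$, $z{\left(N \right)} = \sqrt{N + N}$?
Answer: $- \frac{17}{28} \approx -0.60714$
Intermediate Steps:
$z{\left(N \right)} = \sqrt{2} \sqrt{N}$ ($z{\left(N \right)} = \sqrt{2 N} = \sqrt{2} \sqrt{N}$)
$j{\left(R,q \right)} = 1 + R$
$x{\left(T,U \right)} = \frac{17}{28}$ ($x{\left(T,U \right)} = \left(-17\right) \left(- \frac{1}{28}\right) = \frac{17}{28}$)
$- x{\left(j{\left(-5,z{\left(4 \right)} \right)},\left(-10 - 13\right) \left(-5 + 4\right) \right)} = \left(-1\right) \frac{17}{28} = - \frac{17}{28}$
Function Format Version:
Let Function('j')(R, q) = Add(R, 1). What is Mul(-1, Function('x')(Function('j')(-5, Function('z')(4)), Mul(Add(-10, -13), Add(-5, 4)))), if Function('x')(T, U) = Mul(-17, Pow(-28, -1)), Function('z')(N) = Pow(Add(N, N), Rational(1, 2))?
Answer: Rational(-17, 28) ≈ -0.60714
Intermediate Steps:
Function('z')(N) = Mul(Pow(2, Rational(1, 2)), Pow(N, Rational(1, 2))) (Function('z')(N) = Pow(Mul(2, N), Rational(1, 2)) = Mul(Pow(2, Rational(1, 2)), Pow(N, Rational(1, 2))))
Function('j')(R, q) = Add(1, R)
Function('x')(T, U) = Rational(17, 28) (Function('x')(T, U) = Mul(-17, Rational(-1, 28)) = Rational(17, 28))
Mul(-1, Function('x')(Function('j')(-5, Function('z')(4)), Mul(Add(-10, -13), Add(-5, 4)))) = Mul(-1, Rational(17, 28)) = Rational(-17, 28)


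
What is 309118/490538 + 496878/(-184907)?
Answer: -93289729169/45351954983 ≈ -2.0570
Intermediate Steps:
309118/490538 + 496878/(-184907) = 309118*(1/490538) + 496878*(-1/184907) = 154559/245269 - 496878/184907 = -93289729169/45351954983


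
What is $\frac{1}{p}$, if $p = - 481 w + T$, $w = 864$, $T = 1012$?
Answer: $- \frac{1}{414572} \approx -2.4121 \cdot 10^{-6}$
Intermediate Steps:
$p = -414572$ ($p = \left(-481\right) 864 + 1012 = -415584 + 1012 = -414572$)
$\frac{1}{p} = \frac{1}{-414572} = - \frac{1}{414572}$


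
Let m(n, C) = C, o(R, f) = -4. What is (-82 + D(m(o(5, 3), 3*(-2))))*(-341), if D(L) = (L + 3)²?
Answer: 24893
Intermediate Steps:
D(L) = (3 + L)²
(-82 + D(m(o(5, 3), 3*(-2))))*(-341) = (-82 + (3 + 3*(-2))²)*(-341) = (-82 + (3 - 6)²)*(-341) = (-82 + (-3)²)*(-341) = (-82 + 9)*(-341) = -73*(-341) = 24893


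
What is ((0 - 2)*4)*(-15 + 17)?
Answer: -16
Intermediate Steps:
((0 - 2)*4)*(-15 + 17) = -2*4*2 = -8*2 = -16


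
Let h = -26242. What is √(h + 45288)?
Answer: √19046 ≈ 138.01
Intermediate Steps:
√(h + 45288) = √(-26242 + 45288) = √19046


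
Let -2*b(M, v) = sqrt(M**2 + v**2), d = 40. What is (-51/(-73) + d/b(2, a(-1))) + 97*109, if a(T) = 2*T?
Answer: 771880/73 - 20*sqrt(2) ≈ 10545.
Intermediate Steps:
b(M, v) = -sqrt(M**2 + v**2)/2
(-51/(-73) + d/b(2, a(-1))) + 97*109 = (-51/(-73) + 40/((-sqrt(2**2 + (2*(-1))**2)/2))) + 97*109 = (-51*(-1/73) + 40/((-sqrt(4 + (-2)**2)/2))) + 10573 = (51/73 + 40/((-sqrt(4 + 4)/2))) + 10573 = (51/73 + 40/((-sqrt(2)))) + 10573 = (51/73 + 40*(-sqrt(2)/2)) + 10573 = (51/73 - 20*sqrt(2)) + 10573 = 771880/73 - 20*sqrt(2)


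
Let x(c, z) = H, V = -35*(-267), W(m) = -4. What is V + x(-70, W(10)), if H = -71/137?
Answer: 1280194/137 ≈ 9344.5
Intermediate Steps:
H = -71/137 (H = -71*1/137 = -71/137 ≈ -0.51825)
V = 9345
x(c, z) = -71/137
V + x(-70, W(10)) = 9345 - 71/137 = 1280194/137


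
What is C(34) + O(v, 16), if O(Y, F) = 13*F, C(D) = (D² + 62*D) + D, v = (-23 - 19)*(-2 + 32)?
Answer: 3506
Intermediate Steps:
v = -1260 (v = -42*30 = -1260)
C(D) = D² + 63*D
C(34) + O(v, 16) = 34*(63 + 34) + 13*16 = 34*97 + 208 = 3298 + 208 = 3506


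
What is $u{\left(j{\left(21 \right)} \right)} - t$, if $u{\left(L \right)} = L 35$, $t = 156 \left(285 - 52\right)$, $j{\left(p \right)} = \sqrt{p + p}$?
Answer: $-36348 + 35 \sqrt{42} \approx -36121.0$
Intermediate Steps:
$j{\left(p \right)} = \sqrt{2} \sqrt{p}$ ($j{\left(p \right)} = \sqrt{2 p} = \sqrt{2} \sqrt{p}$)
$t = 36348$ ($t = 156 \cdot 233 = 36348$)
$u{\left(L \right)} = 35 L$
$u{\left(j{\left(21 \right)} \right)} - t = 35 \sqrt{2} \sqrt{21} - 36348 = 35 \sqrt{42} - 36348 = -36348 + 35 \sqrt{42}$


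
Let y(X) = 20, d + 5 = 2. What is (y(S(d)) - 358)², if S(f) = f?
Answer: 114244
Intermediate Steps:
d = -3 (d = -5 + 2 = -3)
(y(S(d)) - 358)² = (20 - 358)² = (-338)² = 114244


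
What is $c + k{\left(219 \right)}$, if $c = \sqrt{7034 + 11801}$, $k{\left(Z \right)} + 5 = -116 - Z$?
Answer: $-340 + \sqrt{18835} \approx -202.76$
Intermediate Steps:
$k{\left(Z \right)} = -121 - Z$ ($k{\left(Z \right)} = -5 - \left(116 + Z\right) = -121 - Z$)
$c = \sqrt{18835} \approx 137.24$
$c + k{\left(219 \right)} = \sqrt{18835} - 340 = -340 + \sqrt{18835}$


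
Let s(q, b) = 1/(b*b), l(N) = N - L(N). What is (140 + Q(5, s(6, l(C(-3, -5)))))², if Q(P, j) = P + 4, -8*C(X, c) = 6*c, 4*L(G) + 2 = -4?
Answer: 22201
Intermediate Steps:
L(G) = -3/2 (L(G) = -½ + (¼)*(-4) = -½ - 1 = -3/2)
C(X, c) = -3*c/4
l(N) = 3/2 + N (l(N) = N - 1*(-3/2) = N + 3/2 = 3/2 + N)
s(q, b) = b⁻² (s(q, b) = 1/(b²) = b⁻²)
Q(P, j) = 4 + P
(140 + Q(5, s(6, l(C(-3, -5)))))² = (140 + (4 + 5))² = (140 + 9)² = 149² = 22201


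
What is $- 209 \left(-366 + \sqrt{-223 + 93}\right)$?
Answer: $76494 - 209 i \sqrt{130} \approx 76494.0 - 2383.0 i$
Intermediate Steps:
$- 209 \left(-366 + \sqrt{-223 + 93}\right) = - 209 \left(-366 + \sqrt{-130}\right) = - 209 \left(-366 + i \sqrt{130}\right) = 76494 - 209 i \sqrt{130}$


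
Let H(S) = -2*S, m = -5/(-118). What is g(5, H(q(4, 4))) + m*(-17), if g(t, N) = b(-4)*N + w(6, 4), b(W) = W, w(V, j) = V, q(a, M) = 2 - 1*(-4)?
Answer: 6287/118 ≈ 53.280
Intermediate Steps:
q(a, M) = 6 (q(a, M) = 2 + 4 = 6)
m = 5/118 (m = -5*(-1/118) = 5/118 ≈ 0.042373)
g(t, N) = 6 - 4*N (g(t, N) = -4*N + 6 = 6 - 4*N)
g(5, H(q(4, 4))) + m*(-17) = (6 - (-8)*6) + (5/118)*(-17) = (6 - 4*(-12)) - 85/118 = (6 + 48) - 85/118 = 54 - 85/118 = 6287/118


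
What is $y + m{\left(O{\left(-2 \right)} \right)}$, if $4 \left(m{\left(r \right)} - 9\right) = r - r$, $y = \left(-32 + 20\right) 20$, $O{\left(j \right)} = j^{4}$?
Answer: $-231$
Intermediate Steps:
$y = -240$ ($y = \left(-12\right) 20 = -240$)
$m{\left(r \right)} = 9$ ($m{\left(r \right)} = 9 + \frac{r - r}{4} = 9 + \frac{1}{4} \cdot 0 = 9 + 0 = 9$)
$y + m{\left(O{\left(-2 \right)} \right)} = -240 + 9 = -231$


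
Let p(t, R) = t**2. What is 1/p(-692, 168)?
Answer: 1/478864 ≈ 2.0883e-6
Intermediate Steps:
1/p(-692, 168) = 1/((-692)**2) = 1/478864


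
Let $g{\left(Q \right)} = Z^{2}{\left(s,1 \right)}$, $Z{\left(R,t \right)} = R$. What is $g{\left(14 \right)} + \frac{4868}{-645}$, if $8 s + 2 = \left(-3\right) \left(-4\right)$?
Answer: $- \frac{61763}{10320} \approx -5.9848$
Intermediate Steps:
$s = \frac{5}{4}$ ($s = - \frac{1}{4} + \frac{\left(-3\right) \left(-4\right)}{8} = - \frac{1}{4} + \frac{1}{8} \cdot 12 = - \frac{1}{4} + \frac{3}{2} = \frac{5}{4} \approx 1.25$)
$g{\left(Q \right)} = \frac{25}{16}$ ($g{\left(Q \right)} = \left(\frac{5}{4}\right)^{2} = \frac{25}{16}$)
$g{\left(14 \right)} + \frac{4868}{-645} = \frac{25}{16} + \frac{4868}{-645} = \frac{25}{16} + 4868 \left(- \frac{1}{645}\right) = \frac{25}{16} - \frac{4868}{645} = - \frac{61763}{10320}$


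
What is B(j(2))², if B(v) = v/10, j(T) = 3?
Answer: 9/100 ≈ 0.090000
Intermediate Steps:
B(v) = v/10 (B(v) = v*(⅒) = v/10)
B(j(2))² = ((⅒)*3)² = (3/10)² = 9/100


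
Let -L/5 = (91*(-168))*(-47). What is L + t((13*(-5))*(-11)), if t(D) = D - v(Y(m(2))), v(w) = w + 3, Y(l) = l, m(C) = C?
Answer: -3591970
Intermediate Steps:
L = -3592680 (L = -5*91*(-168)*(-47) = -(-76440)*(-47) = -5*718536 = -3592680)
v(w) = 3 + w
t(D) = -5 + D (t(D) = D - (3 + 2) = D - 1*5 = D - 5 = -5 + D)
L + t((13*(-5))*(-11)) = -3592680 + (-5 + (13*(-5))*(-11)) = -3592680 + (-5 - 65*(-11)) = -3592680 + (-5 + 715) = -3592680 + 710 = -3591970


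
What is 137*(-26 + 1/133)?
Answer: -473609/133 ≈ -3561.0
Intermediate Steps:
137*(-26 + 1/133) = 137*(-3457/133) = -473609/133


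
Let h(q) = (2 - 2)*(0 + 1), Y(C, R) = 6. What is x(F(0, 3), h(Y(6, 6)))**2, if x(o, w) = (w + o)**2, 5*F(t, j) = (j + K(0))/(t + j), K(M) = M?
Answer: 1/625 ≈ 0.0016000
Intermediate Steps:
h(q) = 0 (h(q) = 0*1 = 0)
F(t, j) = j/(5*(j + t)) (F(t, j) = ((j + 0)/(t + j))/5 = (j/(j + t))/5 = j/(5*(j + t)))
x(o, w) = (o + w)**2
x(F(0, 3), h(Y(6, 6)))**2 = (((1/5)*3/(3 + 0) + 0)**2)**2 = (((1/5)*3/3 + 0)**2)**2 = (((1/5)*3*(1/3) + 0)**2)**2 = ((1/5 + 0)**2)**2 = ((1/5)**2)**2 = (1/25)**2 = 1/625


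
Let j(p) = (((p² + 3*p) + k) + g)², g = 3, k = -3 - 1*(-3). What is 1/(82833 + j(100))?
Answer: 1/106234642 ≈ 9.4131e-9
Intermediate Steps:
k = 0 (k = -3 + 3 = 0)
j(p) = (3 + p² + 3*p)² (j(p) = (((p² + 3*p) + 0) + 3)² = ((p² + 3*p) + 3)² = (3 + p² + 3*p)²)
1/(82833 + j(100)) = 1/(82833 + (3 + 100² + 3*100)²) = 1/(82833 + (3 + 10000 + 300)²) = 1/(82833 + 10303²) = 1/(82833 + 106151809) = 1/106234642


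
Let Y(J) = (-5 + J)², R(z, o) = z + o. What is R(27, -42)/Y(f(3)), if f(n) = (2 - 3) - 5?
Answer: -15/121 ≈ -0.12397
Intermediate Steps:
f(n) = -6 (f(n) = -1 - 5 = -6)
R(z, o) = o + z
R(27, -42)/Y(f(3)) = (-42 + 27)/((-5 - 6)²) = -15/((-11)²) = -15/121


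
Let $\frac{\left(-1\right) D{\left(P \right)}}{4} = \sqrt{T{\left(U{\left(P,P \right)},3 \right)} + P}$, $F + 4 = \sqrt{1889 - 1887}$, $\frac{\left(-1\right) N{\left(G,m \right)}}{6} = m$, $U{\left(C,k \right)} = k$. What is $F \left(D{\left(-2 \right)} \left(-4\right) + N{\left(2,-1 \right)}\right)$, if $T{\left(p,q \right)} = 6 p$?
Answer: $- 2 \left(3 + 8 i \sqrt{14}\right) \left(4 - \sqrt{2}\right) \approx -15.515 - 154.8 i$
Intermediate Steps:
$N{\left(G,m \right)} = - 6 m$
$F = -4 + \sqrt{2}$ ($F = -4 + \sqrt{1889 - 1887} = -4 + \sqrt{2} \approx -2.5858$)
$D{\left(P \right)} = - 4 \sqrt{7} \sqrt{P}$ ($D{\left(P \right)} = - 4 \sqrt{6 P + P} = - 4 \sqrt{7 P} = - 4 \sqrt{7} \sqrt{P}$)
$F \left(D{\left(-2 \right)} \left(-4\right) + N{\left(2,-1 \right)}\right) = \left(-4 + \sqrt{2}\right) \left(- 4 \sqrt{7} \sqrt{-2} \left(-4\right) - -6\right) = \left(-4 + \sqrt{2}\right) \left(- 4 \sqrt{7} i \sqrt{2} \left(-4\right) + 6\right) = \left(-4 + \sqrt{2}\right) \left(- 4 i \sqrt{14} \left(-4\right) + 6\right) = \left(-4 + \sqrt{2}\right) \left(16 i \sqrt{14} + 6\right) = \left(-4 + \sqrt{2}\right) \left(6 + 16 i \sqrt{14}\right)$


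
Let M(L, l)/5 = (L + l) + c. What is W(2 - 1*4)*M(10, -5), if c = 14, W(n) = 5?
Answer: 475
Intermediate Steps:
M(L, l) = 70 + 5*L + 5*l (M(L, l) = 5*((L + l) + 14) = 5*(14 + L + l) = 70 + 5*L + 5*l)
W(2 - 1*4)*M(10, -5) = 5*(70 + 5*10 + 5*(-5)) = 5*(70 + 50 - 25) = 5*95 = 475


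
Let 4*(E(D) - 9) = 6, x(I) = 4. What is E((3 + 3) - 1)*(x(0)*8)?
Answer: 336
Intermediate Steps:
E(D) = 21/2 (E(D) = 9 + (1/4)*6 = 9 + 3/2 = 21/2)
E((3 + 3) - 1)*(x(0)*8) = 21*(4*8)/2 = (21/2)*32 = 336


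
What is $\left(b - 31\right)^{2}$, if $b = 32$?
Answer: $1$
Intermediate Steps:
$\left(b - 31\right)^{2} = \left(32 - 31\right)^{2} = 1^{2} = 1$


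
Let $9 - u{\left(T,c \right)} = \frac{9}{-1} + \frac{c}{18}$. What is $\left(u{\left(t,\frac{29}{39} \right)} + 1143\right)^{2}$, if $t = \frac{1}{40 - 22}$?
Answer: $\frac{664213590049}{492804} \approx 1.3478 \cdot 10^{6}$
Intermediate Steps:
$t = \frac{1}{18} \approx 0.055556$
$u{\left(T,c \right)} = 18 - \frac{c}{18}$ ($u{\left(T,c \right)} = 9 - \left(\frac{9}{-1} + \frac{c}{18}\right) = 9 - \left(9 \left(-1\right) + c \frac{1}{18}\right) = 9 - \left(-9 + \frac{c}{18}\right) = 18 - \frac{c}{18}$)
$\left(u{\left(t,\frac{29}{39} \right)} + 1143\right)^{2} = \left(\left(18 - \frac{29 \cdot \frac{1}{39}}{18}\right) + 1143\right)^{2} = \left(\left(18 - \frac{29}{702}\right) + 1143\right)^{2} = \left(\frac{12607}{702} + 1143\right)^{2} = \left(\frac{814993}{702}\right)^{2} = \frac{664213590049}{492804}$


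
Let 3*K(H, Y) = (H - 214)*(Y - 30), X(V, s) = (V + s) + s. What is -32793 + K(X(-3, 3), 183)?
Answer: -43554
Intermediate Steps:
X(V, s) = V + 2*s
K(H, Y) = (-214 + H)*(-30 + Y)/3 (K(H, Y) = ((H - 214)*(Y - 30))/3 = ((-214 + H)*(-30 + Y))/3 = (-214 + H)*(-30 + Y)/3)
-32793 + K(X(-3, 3), 183) = -32793 + (2140 - 10*(-3 + 2*3) - 214/3*183 + (⅓)*(-3 + 2*3)*183) = -32793 + (2140 - 10*(-3 + 6) - 13054 + (⅓)*(-3 + 6)*183) = -32793 + (2140 - 10*3 - 13054 + (⅓)*3*183) = -32793 + (2140 - 30 - 13054 + 183) = -32793 - 10761 = -43554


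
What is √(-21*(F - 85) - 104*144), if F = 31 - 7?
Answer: I*√13695 ≈ 117.03*I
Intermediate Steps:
F = 24
√(-21*(F - 85) - 104*144) = √(-21*(24 - 85) - 104*144) = √(-21*(-61) - 14976) = √(1281 - 14976) = √(-13695) = I*√13695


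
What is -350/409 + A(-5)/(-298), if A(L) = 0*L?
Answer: -350/409 ≈ -0.85575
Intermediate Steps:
A(L) = 0
-350/409 + A(-5)/(-298) = -350/409 + 0/(-298) = -350*1/409 + 0*(-1/298) = -350/409 + 0 = -350/409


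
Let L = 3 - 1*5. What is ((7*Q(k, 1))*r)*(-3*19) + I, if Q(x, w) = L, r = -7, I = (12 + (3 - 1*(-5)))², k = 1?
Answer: -5186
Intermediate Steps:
I = 400 (I = (12 + (3 + 5))² = (12 + 8)² = 20² = 400)
L = -2 (L = 3 - 5 = -2)
Q(x, w) = -2
((7*Q(k, 1))*r)*(-3*19) + I = ((7*(-2))*(-7))*(-3*19) + 400 = -14*(-7)*(-57) + 400 = 98*(-57) + 400 = -5586 + 400 = -5186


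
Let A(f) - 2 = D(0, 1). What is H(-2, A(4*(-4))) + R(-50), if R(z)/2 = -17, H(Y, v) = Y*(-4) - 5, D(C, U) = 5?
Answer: -31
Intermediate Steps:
A(f) = 7 (A(f) = 2 + 5 = 7)
H(Y, v) = -5 - 4*Y (H(Y, v) = -4*Y - 5 = -5 - 4*Y)
R(z) = -34 (R(z) = 2*(-17) = -34)
H(-2, A(4*(-4))) + R(-50) = (-5 - 4*(-2)) - 34 = (-5 + 8) - 34 = 3 - 34 = -31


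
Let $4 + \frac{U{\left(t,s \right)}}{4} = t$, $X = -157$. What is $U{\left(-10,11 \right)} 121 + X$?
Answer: $-6933$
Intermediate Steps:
$U{\left(t,s \right)} = -16 + 4 t$
$U{\left(-10,11 \right)} 121 + X = \left(-16 + 4 \left(-10\right)\right) 121 - 157 = \left(-16 - 40\right) 121 - 157 = \left(-56\right) 121 - 157 = -6776 - 157 = -6933$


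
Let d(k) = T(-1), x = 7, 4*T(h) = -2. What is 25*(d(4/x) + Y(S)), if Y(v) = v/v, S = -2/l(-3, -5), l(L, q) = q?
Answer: 25/2 ≈ 12.500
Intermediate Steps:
T(h) = -½ (T(h) = (¼)*(-2) = -½)
S = ⅖ (S = -2/(-5) = -2*(-⅕) = ⅖ ≈ 0.40000)
Y(v) = 1
d(k) = -½
25*(d(4/x) + Y(S)) = 25*(-½ + 1) = 25*(½) = 25/2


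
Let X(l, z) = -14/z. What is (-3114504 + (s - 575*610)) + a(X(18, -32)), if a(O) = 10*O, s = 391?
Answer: -27718869/8 ≈ -3.4649e+6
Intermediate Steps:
(-3114504 + (s - 575*610)) + a(X(18, -32)) = (-3114504 + (391 - 575*610)) + 10*(-14/(-32)) = (-3114504 + (391 - 350750)) + 10*(-14*(-1/32)) = (-3114504 - 350359) + 10*(7/16) = -3464863 + 35/8 = -27718869/8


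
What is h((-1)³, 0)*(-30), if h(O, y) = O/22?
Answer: 15/11 ≈ 1.3636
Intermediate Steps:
h(O, y) = O/22 (h(O, y) = O*(1/22) = O/22)
h((-1)³, 0)*(-30) = ((1/22)*(-1)³)*(-30) = ((1/22)*(-1))*(-30) = -1/22*(-30) = 15/11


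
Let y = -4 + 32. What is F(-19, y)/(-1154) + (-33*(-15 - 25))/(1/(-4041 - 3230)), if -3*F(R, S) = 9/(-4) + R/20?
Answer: -83068266608/8655 ≈ -9.5977e+6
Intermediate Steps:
y = 28
F(R, S) = ¾ - R/60 (F(R, S) = -(9/(-4) + R/20)/3 = -(9*(-¼) + R*(1/20))/3 = -(-9/4 + R/20)/3 = ¾ - R/60)
F(-19, y)/(-1154) + (-33*(-15 - 25))/(1/(-4041 - 3230)) = (¾ - 1/60*(-19))/(-1154) + (-33*(-15 - 25))/(1/(-4041 - 3230)) = (¾ + 19/60)*(-1/1154) + (-33*(-40))/(1/(-7271)) = (16/15)*(-1/1154) + 1320/(-1/7271) = -8/8655 + 1320*(-7271) = -8/8655 - 9597720 = -83068266608/8655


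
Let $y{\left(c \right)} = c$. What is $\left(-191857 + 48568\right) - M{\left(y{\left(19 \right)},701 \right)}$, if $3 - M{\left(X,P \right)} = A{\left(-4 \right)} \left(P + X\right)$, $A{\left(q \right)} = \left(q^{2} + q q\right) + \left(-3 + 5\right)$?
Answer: $-118812$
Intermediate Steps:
$A{\left(q \right)} = 2 + 2 q^{2}$ ($A{\left(q \right)} = \left(q^{2} + q^{2}\right) + 2 = 2 q^{2} + 2 = 2 + 2 q^{2}$)
$M{\left(X,P \right)} = 3 - 34 P - 34 X$ ($M{\left(X,P \right)} = 3 - \left(2 + 2 \left(-4\right)^{2}\right) \left(P + X\right) = 3 - \left(2 + 2 \cdot 16\right) \left(P + X\right) = 3 - \left(2 + 32\right) \left(P + X\right) = 3 - 34 \left(P + X\right) = 3 - \left(34 P + 34 X\right) = 3 - 34 P - 34 X$)
$\left(-191857 + 48568\right) - M{\left(y{\left(19 \right)},701 \right)} = \left(-191857 + 48568\right) - \left(3 - 23834 - 646\right) = -143289 - \left(3 - 23834 - 646\right) = -143289 - -24477 = -143289 + 24477 = -118812$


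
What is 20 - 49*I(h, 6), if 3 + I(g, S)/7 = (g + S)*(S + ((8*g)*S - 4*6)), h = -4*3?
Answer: -1221403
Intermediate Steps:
h = -12
I(g, S) = -21 + 7*(S + g)*(-24 + S + 8*S*g) (I(g, S) = -21 + 7*((g + S)*(S + ((8*g)*S - 4*6))) = -21 + 7*((S + g)*(S + (8*S*g - 24))) = -21 + 7*((S + g)*(S + (-24 + 8*S*g))) = -21 + 7*((S + g)*(-24 + S + 8*S*g)) = -21 + 7*(S + g)*(-24 + S + 8*S*g))
20 - 49*I(h, 6) = 20 - 49*(-21 - 168*6 - 168*(-12) + 7*6² + 7*6*(-12) + 56*6*(-12)² + 56*(-12)*6²) = 20 - 49*(-21 - 1008 + 2016 + 7*36 - 504 + 56*6*144 + 56*(-12)*36) = 20 - 49*(-21 - 1008 + 2016 + 252 - 504 + 48384 - 24192) = 20 - 49*24927 = 20 - 1221423 = -1221403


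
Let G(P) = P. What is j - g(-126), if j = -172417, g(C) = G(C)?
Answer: -172291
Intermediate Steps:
g(C) = C
j - g(-126) = -172417 - 1*(-126) = -172417 + 126 = -172291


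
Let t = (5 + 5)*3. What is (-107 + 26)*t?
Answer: -2430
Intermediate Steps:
t = 30 (t = 10*3 = 30)
(-107 + 26)*t = (-107 + 26)*30 = -81*30 = -2430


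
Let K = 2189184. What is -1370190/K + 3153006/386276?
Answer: 265551615611/35234551616 ≈ 7.5367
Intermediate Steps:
-1370190/K + 3153006/386276 = -1370190/2189184 + 3153006/386276 = -1370190*1/2189184 + 3153006*(1/386276) = -228365/364864 + 1576503/193138 = 265551615611/35234551616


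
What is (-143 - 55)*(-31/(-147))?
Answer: -2046/49 ≈ -41.755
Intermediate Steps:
(-143 - 55)*(-31/(-147)) = -(-6138)*(-1)/147 = -198*31/147 = -2046/49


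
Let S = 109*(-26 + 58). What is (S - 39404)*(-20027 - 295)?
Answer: 729884952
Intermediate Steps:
S = 3488 (S = 109*32 = 3488)
(S - 39404)*(-20027 - 295) = (3488 - 39404)*(-20027 - 295) = -35916*(-20322) = 729884952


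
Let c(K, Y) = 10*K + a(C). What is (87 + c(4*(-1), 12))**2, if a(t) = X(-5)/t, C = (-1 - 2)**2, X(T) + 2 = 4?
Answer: 180625/81 ≈ 2229.9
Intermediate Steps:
X(T) = 2 (X(T) = -2 + 4 = 2)
C = 9 (C = (-3)**2 = 9)
a(t) = 2/t
c(K, Y) = 2/9 + 10*K (c(K, Y) = 10*K + 2/9 = 2/9 + 10*K)
(87 + c(4*(-1), 12))**2 = (87 + (2/9 + 10*(4*(-1))))**2 = (87 + (2/9 + 10*(-4)))**2 = (87 + (2/9 - 40))**2 = (87 - 358/9)**2 = (425/9)**2 = 180625/81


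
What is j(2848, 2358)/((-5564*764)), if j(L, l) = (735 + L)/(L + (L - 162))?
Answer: -3583/23524458464 ≈ -1.5231e-7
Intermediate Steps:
j(L, l) = (735 + L)/(-162 + 2*L) (j(L, l) = (735 + L)/(L + (-162 + L)) = (735 + L)/(-162 + 2*L))
j(2848, 2358)/((-5564*764)) = ((735 + 2848)/(2*(-81 + 2848)))/((-5564*764)) = ((½)*3583/2767)/(-4250896) = ((½)*(1/2767)*3583)*(-1/4250896) = (3583/5534)*(-1/4250896) = -3583/23524458464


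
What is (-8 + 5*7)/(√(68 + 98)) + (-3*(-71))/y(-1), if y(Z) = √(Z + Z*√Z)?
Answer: (213 + 27*√(-166 - 166*I)/166)/√(-1 - I) ≈ 70.638 + 165.48*I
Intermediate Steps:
y(Z) = √(Z + Z^(3/2))
(-8 + 5*7)/(√(68 + 98)) + (-3*(-71))/y(-1) = (-8 + 5*7)/(√(68 + 98)) + (-3*(-71))/(√(-1 + (-1)^(3/2))) = (-8 + 35)/(√166) + 213/(√(-1 - I)) = 27*(√166/166) + 213/√(-1 - I) = 27*√166/166 + 213/√(-1 - I) = 213/√(-1 - I) + 27*√166/166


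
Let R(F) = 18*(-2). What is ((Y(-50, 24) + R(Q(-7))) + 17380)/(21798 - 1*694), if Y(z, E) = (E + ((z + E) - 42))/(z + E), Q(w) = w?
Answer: 112747/137176 ≈ 0.82191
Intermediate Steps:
R(F) = -36
Y(z, E) = (-42 + z + 2*E)/(E + z) (Y(z, E) = (E + ((E + z) - 42))/(E + z) = (E + (-42 + E + z))/(E + z) = (-42 + z + 2*E)/(E + z))
((Y(-50, 24) + R(Q(-7))) + 17380)/(21798 - 1*694) = (((-42 - 50 + 2*24)/(24 - 50) - 36) + 17380)/(21798 - 1*694) = (((-42 - 50 + 48)/(-26) - 36) + 17380)/(21798 - 694) = ((-1/26*(-44) - 36) + 17380)/21104 = ((22/13 - 36) + 17380)*(1/21104) = (-446/13 + 17380)*(1/21104) = (225494/13)*(1/21104) = 112747/137176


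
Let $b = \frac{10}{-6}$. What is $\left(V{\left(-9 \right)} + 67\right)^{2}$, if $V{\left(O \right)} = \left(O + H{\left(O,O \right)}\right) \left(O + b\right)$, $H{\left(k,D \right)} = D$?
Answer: $67081$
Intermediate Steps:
$b = - \frac{5}{3}$ ($b = 10 \left(- \frac{1}{6}\right) = - \frac{5}{3} \approx -1.6667$)
$V{\left(O \right)} = 2 O \left(- \frac{5}{3} + O\right)$ ($V{\left(O \right)} = \left(O + O\right) \left(O - \frac{5}{3}\right) = 2 O \left(- \frac{5}{3} + O\right)$)
$\left(V{\left(-9 \right)} + 67\right)^{2} = \left(\frac{2}{3} \left(-9\right) \left(-5 + 3 \left(-9\right)\right) + 67\right)^{2} = \left(\frac{2}{3} \left(-9\right) \left(-5 - 27\right) + 67\right)^{2} = \left(\frac{2}{3} \left(-9\right) \left(-32\right) + 67\right)^{2} = \left(192 + 67\right)^{2} = 259^{2} = 67081$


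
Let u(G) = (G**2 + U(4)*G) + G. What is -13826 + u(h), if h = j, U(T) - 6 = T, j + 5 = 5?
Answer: -13826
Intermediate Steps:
j = 0 (j = -5 + 5 = 0)
U(T) = 6 + T
h = 0
u(G) = G**2 + 11*G (u(G) = (G**2 + (6 + 4)*G) + G = (G**2 + 10*G) + G = G**2 + 11*G)
-13826 + u(h) = -13826 + 0*(11 + 0) = -13826 + 0*11 = -13826 + 0 = -13826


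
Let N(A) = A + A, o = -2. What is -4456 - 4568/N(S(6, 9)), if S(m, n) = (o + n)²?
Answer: -220628/49 ≈ -4502.6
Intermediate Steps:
S(m, n) = (-2 + n)²
N(A) = 2*A
-4456 - 4568/N(S(6, 9)) = -4456 - 4568/(2*(-2 + 9)²) = -4456 - 4568/(2*7²) = -4456 - 4568/(2*49) = -4456 - 4568/98 = -4456 - 1*2284/49 = -4456 - 2284/49 = -220628/49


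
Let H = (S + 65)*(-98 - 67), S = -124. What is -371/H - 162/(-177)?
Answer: 8539/9735 ≈ 0.87714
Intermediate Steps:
H = 9735 (H = (-124 + 65)*(-98 - 67) = -59*(-165) = 9735)
-371/H - 162/(-177) = -371/9735 - 162/(-177) = -371*1/9735 - 162*(-1/177) = -371/9735 + 54/59 = 8539/9735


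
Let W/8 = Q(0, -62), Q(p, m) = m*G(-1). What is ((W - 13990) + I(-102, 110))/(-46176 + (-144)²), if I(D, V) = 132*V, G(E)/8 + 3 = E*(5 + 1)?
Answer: -18121/12720 ≈ -1.4246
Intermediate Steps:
G(E) = -24 + 48*E (G(E) = -24 + 8*(E*(5 + 1)) = -24 + 8*(E*6) = -24 + 8*(6*E) = -24 + 48*E)
Q(p, m) = -72*m (Q(p, m) = m*(-24 + 48*(-1)) = m*(-24 - 48) = m*(-72) = -72*m)
W = 35712 (W = 8*(-72*(-62)) = 8*4464 = 35712)
((W - 13990) + I(-102, 110))/(-46176 + (-144)²) = ((35712 - 13990) + 132*110)/(-46176 + (-144)²) = (21722 + 14520)/(-46176 + 20736) = 36242/(-25440) = 36242*(-1/25440) = -18121/12720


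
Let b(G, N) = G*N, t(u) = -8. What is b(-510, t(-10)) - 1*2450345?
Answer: -2446265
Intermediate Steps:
b(-510, t(-10)) - 1*2450345 = -510*(-8) - 1*2450345 = 4080 - 2450345 = -2446265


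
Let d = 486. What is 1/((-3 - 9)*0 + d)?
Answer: 1/486 ≈ 0.0020576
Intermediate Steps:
1/((-3 - 9)*0 + d) = 1/((-3 - 9)*0 + 486) = 1/(-12*0 + 486) = 1/(0 + 486) = 1/486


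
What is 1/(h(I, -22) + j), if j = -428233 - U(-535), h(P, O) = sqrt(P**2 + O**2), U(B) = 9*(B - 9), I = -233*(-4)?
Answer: -423337/179213346461 - 2*sqrt(217277)/179213346461 ≈ -2.3674e-6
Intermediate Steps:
I = 932
U(B) = -81 + 9*B (U(B) = 9*(-9 + B) = -81 + 9*B)
h(P, O) = sqrt(O**2 + P**2)
j = -423337 (j = -428233 - (-81 + 9*(-535)) = -428233 - (-81 - 4815) = -428233 - 1*(-4896) = -428233 + 4896 = -423337)
1/(h(I, -22) + j) = 1/(sqrt((-22)**2 + 932**2) - 423337) = 1/(sqrt(484 + 868624) - 423337) = 1/(sqrt(869108) - 423337) = 1/(2*sqrt(217277) - 423337) = 1/(-423337 + 2*sqrt(217277))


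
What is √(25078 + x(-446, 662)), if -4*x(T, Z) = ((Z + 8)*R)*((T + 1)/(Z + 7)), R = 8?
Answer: √11622859458/669 ≈ 161.15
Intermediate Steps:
x(T, Z) = -(1 + T)*(64 + 8*Z)/(4*(7 + Z)) (x(T, Z) = -(Z + 8)*8*(T + 1)/(Z + 7)/4 = -(8 + Z)*8*(1 + T)/(7 + Z)/4 = -(64 + 8*Z)*(1 + T)/(7 + Z)/4 = -(1 + T)*(64 + 8*Z)/(4*(7 + Z)))
√(25078 + x(-446, 662)) = √(25078 + 2*(-8 - 1*662 - 8*(-446) - 1*(-446)*662)/(7 + 662)) = √(25078 + 2*(-8 - 662 + 3568 + 295252)/669) = √(25078 + 2*(1/669)*298150) = √(25078 + 596300/669) = √(17373482/669) = √11622859458/669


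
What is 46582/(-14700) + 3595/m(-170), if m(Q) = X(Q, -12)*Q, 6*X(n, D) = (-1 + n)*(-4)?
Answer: -15926761/4748100 ≈ -3.3543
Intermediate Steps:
X(n, D) = ⅔ - 2*n/3 (X(n, D) = ((-1 + n)*(-4))/6 = (4 - 4*n)/6 = ⅔ - 2*n/3)
m(Q) = Q*(⅔ - 2*Q/3) (m(Q) = (⅔ - 2*Q/3)*Q = Q*(⅔ - 2*Q/3))
46582/(-14700) + 3595/m(-170) = 46582/(-14700) + 3595/(((⅔)*(-170)*(1 - 1*(-170)))) = 46582*(-1/14700) + 3595/(((⅔)*(-170)*(1 + 170))) = -23291/7350 + 3595/(((⅔)*(-170)*171)) = -23291/7350 + 3595/(-19380) = -23291/7350 + 3595*(-1/19380) = -23291/7350 - 719/3876 = -15926761/4748100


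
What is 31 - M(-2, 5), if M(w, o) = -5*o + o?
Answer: 51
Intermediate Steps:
M(w, o) = -4*o
31 - M(-2, 5) = 31 - (-4)*5 = 31 - 1*(-20) = 31 + 20 = 51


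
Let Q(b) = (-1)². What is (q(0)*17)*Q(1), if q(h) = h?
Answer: 0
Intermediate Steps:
Q(b) = 1
(q(0)*17)*Q(1) = (0*17)*1 = 0*1 = 0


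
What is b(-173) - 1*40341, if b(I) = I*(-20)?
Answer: -36881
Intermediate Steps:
b(I) = -20*I
b(-173) - 1*40341 = -20*(-173) - 1*40341 = 3460 - 40341 = -36881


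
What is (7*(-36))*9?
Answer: -2268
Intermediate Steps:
(7*(-36))*9 = -252*9 = -2268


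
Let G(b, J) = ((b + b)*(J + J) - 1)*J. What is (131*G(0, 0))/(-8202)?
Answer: 0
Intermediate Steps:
G(b, J) = J*(-1 + 4*J*b) (G(b, J) = ((2*b)*(2*J) - 1)*J = (4*J*b - 1)*J = (-1 + 4*J*b)*J = J*(-1 + 4*J*b))
(131*G(0, 0))/(-8202) = (131*(0*(-1 + 4*0*0)))/(-8202) = (131*(0*(-1 + 0)))*(-1/8202) = (131*(0*(-1)))*(-1/8202) = (131*0)*(-1/8202) = 0*(-1/8202) = 0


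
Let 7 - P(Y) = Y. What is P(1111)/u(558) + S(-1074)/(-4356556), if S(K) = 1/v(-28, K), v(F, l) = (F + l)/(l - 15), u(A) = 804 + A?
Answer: -883370394211/1089809909624 ≈ -0.81057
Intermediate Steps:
P(Y) = 7 - Y
v(F, l) = (F + l)/(-15 + l)
S(K) = (-15 + K)/(-28 + K) (S(K) = 1/((-28 + K)/(-15 + K)) = (-15 + K)/(-28 + K))
P(1111)/u(558) + S(-1074)/(-4356556) = (7 - 1*1111)/(804 + 558) + ((-15 - 1074)/(-28 - 1074))/(-4356556) = (7 - 1111)/1362 + (-1089/(-1102))*(-1/4356556) = -1104*1/1362 - 1/1102*(-1089)*(-1/4356556) = -184/227 + (1089/1102)*(-1/4356556) = -184/227 - 1089/4800924712 = -883370394211/1089809909624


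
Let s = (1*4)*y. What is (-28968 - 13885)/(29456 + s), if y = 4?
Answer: -42853/29472 ≈ -1.4540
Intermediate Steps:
s = 16 (s = (1*4)*4 = 4*4 = 16)
(-28968 - 13885)/(29456 + s) = (-28968 - 13885)/(29456 + 16) = -42853/29472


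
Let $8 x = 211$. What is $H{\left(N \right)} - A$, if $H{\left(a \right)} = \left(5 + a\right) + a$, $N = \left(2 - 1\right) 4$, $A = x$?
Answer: $- \frac{107}{8} \approx -13.375$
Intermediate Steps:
$x = \frac{211}{8}$ ($x = \frac{1}{8} \cdot 211 = \frac{211}{8} \approx 26.375$)
$A = \frac{211}{8} \approx 26.375$
$N = 4$ ($N = \left(2 + \left(-2 + 1\right)\right) 4 = \left(2 - 1\right) 4 = 1 \cdot 4 = 4$)
$H{\left(a \right)} = 5 + 2 a$
$H{\left(N \right)} - A = \left(5 + 2 \cdot 4\right) - \frac{211}{8} = \left(5 + 8\right) - \frac{211}{8} = 13 - \frac{211}{8} = - \frac{107}{8}$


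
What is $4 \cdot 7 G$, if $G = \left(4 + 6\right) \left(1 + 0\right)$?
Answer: $280$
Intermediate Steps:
$G = 10$ ($G = 10 \cdot 1 = 10$)
$4 \cdot 7 G = 4 \cdot 7 \cdot 10 = 28 \cdot 10 = 280$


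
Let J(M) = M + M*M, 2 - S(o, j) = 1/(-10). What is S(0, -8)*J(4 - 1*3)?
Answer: 21/5 ≈ 4.2000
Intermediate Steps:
S(o, j) = 21/10 (S(o, j) = 2 - 1/(-10) = 2 - 1*(-⅒) = 2 + ⅒ = 21/10)
J(M) = M + M²
S(0, -8)*J(4 - 1*3) = 21*((4 - 1*3)*(1 + (4 - 1*3)))/10 = 21*((4 - 3)*(1 + (4 - 3)))/10 = 21*(1*(1 + 1))/10 = 21*(1*2)/10 = (21/10)*2 = 21/5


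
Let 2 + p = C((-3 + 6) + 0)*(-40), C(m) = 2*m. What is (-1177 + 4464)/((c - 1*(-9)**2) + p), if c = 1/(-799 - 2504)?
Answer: -10856961/1066870 ≈ -10.176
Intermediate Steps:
c = -1/3303 (c = 1/(-3303) = -1/3303 ≈ -0.00030276)
p = -242 (p = -2 + (2*((-3 + 6) + 0))*(-40) = -2 + (2*(3 + 0))*(-40) = -2 + (2*3)*(-40) = -2 + 6*(-40) = -2 - 240 = -242)
(-1177 + 4464)/((c - 1*(-9)**2) + p) = (-1177 + 4464)/((-1/3303 - 1*(-9)**2) - 242) = 3287/((-1/3303 - 1*81) - 242) = 3287/((-1/3303 - 81) - 242) = 3287/(-267544/3303 - 242) = 3287/(-1066870/3303) = 3287*(-3303/1066870) = -10856961/1066870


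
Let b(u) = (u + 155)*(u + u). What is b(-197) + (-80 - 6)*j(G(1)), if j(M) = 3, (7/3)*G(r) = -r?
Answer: 16290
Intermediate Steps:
G(r) = -3*r/7 (G(r) = 3*(-r)/7 = -3*r/7)
b(u) = 2*u*(155 + u) (b(u) = (155 + u)*(2*u) = 2*u*(155 + u))
b(-197) + (-80 - 6)*j(G(1)) = 2*(-197)*(155 - 197) + (-80 - 6)*3 = 2*(-197)*(-42) - 86*3 = 16548 - 258 = 16290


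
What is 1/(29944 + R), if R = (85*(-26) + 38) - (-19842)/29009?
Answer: 29009/805657790 ≈ 3.6007e-5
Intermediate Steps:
R = -62987706/29009 (R = (-2210 + 38) - (-19842)/29009 = -2172 - 1*(-19842/29009) = -2172 + 19842/29009 = -62987706/29009 ≈ -2171.3)
1/(29944 + R) = 1/(29944 - 62987706/29009) = 1/(805657790/29009) = 29009/805657790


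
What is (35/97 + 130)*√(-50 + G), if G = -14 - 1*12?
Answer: 25290*I*√19/97 ≈ 1136.5*I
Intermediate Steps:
G = -26 (G = -14 - 12 = -26)
(35/97 + 130)*√(-50 + G) = (35/97 + 130)*√(-50 - 26) = (35*(1/97) + 130)*√(-76) = (35/97 + 130)*(2*I*√19) = 12645*(2*I*√19)/97 = 25290*I*√19/97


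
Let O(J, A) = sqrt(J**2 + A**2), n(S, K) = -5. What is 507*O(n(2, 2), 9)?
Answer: 507*sqrt(106) ≈ 5219.9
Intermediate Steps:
O(J, A) = sqrt(A**2 + J**2)
507*O(n(2, 2), 9) = 507*sqrt(9**2 + (-5)**2) = 507*sqrt(81 + 25) = 507*sqrt(106)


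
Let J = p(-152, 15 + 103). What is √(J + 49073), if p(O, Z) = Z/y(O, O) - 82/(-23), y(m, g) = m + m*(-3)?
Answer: √149954827346/1748 ≈ 221.53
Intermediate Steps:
y(m, g) = -2*m (y(m, g) = m - 3*m = -2*m)
p(O, Z) = 82/23 - Z/(2*O) (p(O, Z) = Z/((-2*O)) - 82/(-23) = Z*(-1/(2*O)) - 82*(-1/23) = -Z/(2*O) + 82/23 = 82/23 - Z/(2*O))
J = 13821/3496 (J = 82/23 - ½*(15 + 103)/(-152) = 82/23 - ½*118*(-1/152) = 82/23 + 59/152 = 13821/3496 ≈ 3.9534)
√(J + 49073) = √(13821/3496 + 49073) = √(171573029/3496) = √149954827346/1748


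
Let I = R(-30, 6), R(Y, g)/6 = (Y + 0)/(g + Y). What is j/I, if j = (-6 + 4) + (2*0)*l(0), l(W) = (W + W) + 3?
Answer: -4/15 ≈ -0.26667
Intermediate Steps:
l(W) = 3 + 2*W (l(W) = 2*W + 3 = 3 + 2*W)
R(Y, g) = 6*Y/(Y + g) (R(Y, g) = 6*((Y + 0)/(g + Y)) = 6*(Y/(Y + g)) = 6*Y/(Y + g))
I = 15/2 (I = 6*(-30)/(-30 + 6) = 6*(-30)/(-24) = 6*(-30)*(-1/24) = 15/2 ≈ 7.5000)
j = -2 (j = (-6 + 4) + (2*0)*(3 + 2*0) = -2 + 0*(3 + 0) = -2 + 0*3 = -2 + 0 = -2)
j/I = -2/15/2 = -2*2/15 = -4/15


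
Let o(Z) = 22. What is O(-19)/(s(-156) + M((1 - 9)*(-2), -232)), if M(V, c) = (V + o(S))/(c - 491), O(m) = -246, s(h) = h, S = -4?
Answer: 88929/56413 ≈ 1.5764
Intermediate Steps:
M(V, c) = (22 + V)/(-491 + c) (M(V, c) = (V + 22)/(c - 491) = (22 + V)/(-491 + c))
O(-19)/(s(-156) + M((1 - 9)*(-2), -232)) = -246/(-156 + (22 + (1 - 9)*(-2))/(-491 - 232)) = -246/(-156 + (22 - 8*(-2))/(-723)) = -246/(-156 - (22 + 16)/723) = -246/(-156 - 1/723*38) = -246/(-156 - 38/723) = -246/(-112826/723) = -246*(-723/112826) = 88929/56413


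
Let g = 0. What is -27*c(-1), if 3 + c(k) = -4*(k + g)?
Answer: -27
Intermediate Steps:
c(k) = -3 - 4*k (c(k) = -3 - 4*(k + 0) = -3 - 4*k)
-27*c(-1) = -27*(-3 - 4*(-1)) = -27*(-3 + 4) = -27*1 = -27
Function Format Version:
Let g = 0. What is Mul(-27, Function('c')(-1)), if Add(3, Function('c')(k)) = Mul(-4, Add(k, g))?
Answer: -27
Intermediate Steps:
Function('c')(k) = Add(-3, Mul(-4, k)) (Function('c')(k) = Add(-3, Mul(-4, Add(k, 0))) = Add(-3, Mul(-4, k)))
Mul(-27, Function('c')(-1)) = Mul(-27, Add(-3, Mul(-4, -1))) = Mul(-27, Add(-3, 4)) = Mul(-27, 1) = -27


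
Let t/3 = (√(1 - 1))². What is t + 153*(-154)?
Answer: -23562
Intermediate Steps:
t = 0 (t = 3*(√(1 - 1))² = 3*(√0)² = 3*0² = 3*0 = 0)
t + 153*(-154) = 0 + 153*(-154) = 0 - 23562 = -23562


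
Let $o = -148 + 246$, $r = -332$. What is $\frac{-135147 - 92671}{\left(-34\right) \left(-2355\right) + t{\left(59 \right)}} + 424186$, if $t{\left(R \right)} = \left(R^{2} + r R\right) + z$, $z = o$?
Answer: $\frac{27173551528}{64061} \approx 4.2418 \cdot 10^{5}$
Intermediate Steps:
$o = 98$
$z = 98$
$t{\left(R \right)} = 98 + R^{2} - 332 R$ ($t{\left(R \right)} = \left(R^{2} - 332 R\right) + 98 = 98 + R^{2} - 332 R$)
$\frac{-135147 - 92671}{\left(-34\right) \left(-2355\right) + t{\left(59 \right)}} + 424186 = \frac{-135147 - 92671}{\left(-34\right) \left(-2355\right) + \left(98 + 59^{2} - 19588\right)} + 424186 = - \frac{227818}{80070 + \left(98 + 3481 - 19588\right)} + 424186 = - \frac{227818}{80070 - 16009} + 424186 = - \frac{227818}{64061} + 424186 = \frac{27173551528}{64061}$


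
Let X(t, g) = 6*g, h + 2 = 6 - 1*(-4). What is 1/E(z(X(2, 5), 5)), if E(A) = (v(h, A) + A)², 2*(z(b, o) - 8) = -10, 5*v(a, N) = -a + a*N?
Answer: 25/961 ≈ 0.026015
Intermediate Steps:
h = 8 (h = -2 + (6 - 1*(-4)) = -2 + (6 + 4) = -2 + 10 = 8)
v(a, N) = -a/5 + N*a/5 (v(a, N) = (-a + a*N)/5 = (-a + N*a)/5 = -a/5 + N*a/5)
z(b, o) = 3 (z(b, o) = 8 + (½)*(-10) = 8 - 5 = 3)
E(A) = (-8/5 + 13*A/5)² (E(A) = ((⅕)*8*(-1 + A) + A)² = ((-8/5 + 8*A/5) + A)² = (-8/5 + 13*A/5)²)
1/E(z(X(2, 5), 5)) = 1/((-8 + 13*3)²/25) = 1/((-8 + 39)²/25) = 1/((1/25)*31²) = 1/((1/25)*961) = 1/(961/25) = 25/961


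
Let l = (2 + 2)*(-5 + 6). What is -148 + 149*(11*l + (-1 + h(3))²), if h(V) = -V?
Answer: 8792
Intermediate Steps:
l = 4 (l = 4*1 = 4)
-148 + 149*(11*l + (-1 + h(3))²) = -148 + 149*(11*4 + (-1 - 1*3)²) = -148 + 149*(44 + (-1 - 3)²) = -148 + 149*(44 + (-4)²) = -148 + 149*(44 + 16) = -148 + 149*60 = -148 + 8940 = 8792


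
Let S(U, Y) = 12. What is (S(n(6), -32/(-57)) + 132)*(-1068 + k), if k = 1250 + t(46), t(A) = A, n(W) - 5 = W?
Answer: 32832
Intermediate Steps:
n(W) = 5 + W
k = 1296 (k = 1250 + 46 = 1296)
(S(n(6), -32/(-57)) + 132)*(-1068 + k) = (12 + 132)*(-1068 + 1296) = 144*228 = 32832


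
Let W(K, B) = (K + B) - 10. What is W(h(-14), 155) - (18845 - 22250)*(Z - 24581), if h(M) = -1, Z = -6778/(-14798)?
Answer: -619271153694/7399 ≈ -8.3697e+7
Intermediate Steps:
Z = 3389/7399 (Z = -6778*(-1/14798) = 3389/7399 ≈ 0.45803)
W(K, B) = -10 + B + K (W(K, B) = (B + K) - 10 = -10 + B + K)
W(h(-14), 155) - (18845 - 22250)*(Z - 24581) = (-10 + 155 - 1) - (18845 - 22250)*(3389/7399 - 24581) = 144 - (-3405)*(-181871430)/7399 = 144 - 1*619272219150/7399 = 144 - 619272219150/7399 = -619271153694/7399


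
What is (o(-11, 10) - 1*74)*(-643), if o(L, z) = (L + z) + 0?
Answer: 48225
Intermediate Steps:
o(L, z) = L + z
(o(-11, 10) - 1*74)*(-643) = ((-11 + 10) - 1*74)*(-643) = (-1 - 74)*(-643) = -75*(-643) = 48225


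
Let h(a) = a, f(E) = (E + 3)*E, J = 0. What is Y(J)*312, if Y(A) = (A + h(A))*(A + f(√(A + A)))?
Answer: 0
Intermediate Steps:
f(E) = E*(3 + E) (f(E) = (3 + E)*E = E*(3 + E))
Y(A) = 2*A*(A + √2*√A*(3 + √2*√A)) (Y(A) = (A + A)*(A + √(A + A)*(3 + √(A + A))) = (2*A)*(A + √(2*A)*(3 + √(2*A))) = (2*A)*(A + (√2*√A)*(3 + √2*√A)) = (2*A)*(A + √2*√A*(3 + √2*√A)) = 2*A*(A + √2*√A*(3 + √2*√A)))
Y(J)*312 = (6*0² + 6*√2*0^(3/2))*312 = (6*0 + 6*√2*0)*312 = (0 + 0)*312 = 0*312 = 0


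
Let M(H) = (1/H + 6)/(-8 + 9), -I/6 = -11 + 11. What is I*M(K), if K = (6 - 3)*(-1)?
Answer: 0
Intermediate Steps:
I = 0 (I = -6*(-11 + 11) = -6*0 = 0)
K = -3 (K = 3*(-1) = -3)
M(H) = 6 + 1/H (M(H) = (6 + 1/H)/1 = (6 + 1/H)*1 = 6 + 1/H)
I*M(K) = 0*(6 + 1/(-3)) = 0*(6 - 1/3) = 0*(17/3) = 0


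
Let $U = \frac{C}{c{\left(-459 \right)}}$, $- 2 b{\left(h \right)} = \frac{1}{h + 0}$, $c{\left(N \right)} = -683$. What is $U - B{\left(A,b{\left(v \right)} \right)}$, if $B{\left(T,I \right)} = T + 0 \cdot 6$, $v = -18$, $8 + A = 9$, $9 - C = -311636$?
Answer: $- \frac{312328}{683} \approx -457.29$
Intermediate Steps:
$C = 311645$ ($C = 9 - -311636 = 9 + 311636 = 311645$)
$A = 1$ ($A = -8 + 9 = 1$)
$b{\left(h \right)} = - \frac{1}{2 h}$ ($b{\left(h \right)} = - \frac{1}{2 \left(h + 0\right)} = - \frac{1}{2 h}$)
$B{\left(T,I \right)} = T$ ($B{\left(T,I \right)} = T + 0 = T$)
$U = - \frac{311645}{683}$ ($U = \frac{311645}{-683} = 311645 \left(- \frac{1}{683}\right) = - \frac{311645}{683} \approx -456.29$)
$U - B{\left(A,b{\left(v \right)} \right)} = - \frac{311645}{683} - 1 = - \frac{312328}{683}$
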